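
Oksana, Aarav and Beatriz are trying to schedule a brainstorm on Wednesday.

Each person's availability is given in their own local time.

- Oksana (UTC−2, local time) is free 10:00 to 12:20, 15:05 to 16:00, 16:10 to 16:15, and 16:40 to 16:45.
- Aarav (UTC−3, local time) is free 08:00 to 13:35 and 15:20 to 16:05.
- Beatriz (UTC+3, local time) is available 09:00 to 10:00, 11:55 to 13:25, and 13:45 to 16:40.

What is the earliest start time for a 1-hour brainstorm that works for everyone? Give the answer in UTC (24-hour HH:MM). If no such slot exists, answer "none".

Oksana → UTC: 12:00–14:20, 17:05–18:00, 18:10–18:15, 18:40–18:45.
Aarav → UTC: 11:00–16:35, 18:20–19:05.
Beatriz → UTC: 06:00–07:00, 08:55–10:25, 10:45–13:40.
Oksana ∩ Aarav: 12:00–14:20, 18:40–18:45.
Oksana ∩ Aarav ∩ Beatriz: 12:00–13:40.
Windows ≥ 60 min: 12:00–13:40.
Earliest such window starts at 12:00.

12:00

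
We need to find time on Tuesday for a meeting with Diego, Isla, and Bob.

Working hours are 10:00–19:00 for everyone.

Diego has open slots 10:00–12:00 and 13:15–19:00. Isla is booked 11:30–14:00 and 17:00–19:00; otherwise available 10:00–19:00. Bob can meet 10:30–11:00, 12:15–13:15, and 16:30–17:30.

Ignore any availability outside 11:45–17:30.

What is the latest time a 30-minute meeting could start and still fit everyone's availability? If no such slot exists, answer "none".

16:30

Isla free within 10:00–19:00: 10:00–11:30, 14:00–17:00.
Diego ∩ Isla: 10:00–11:30, 14:00–17:00.
Diego ∩ Isla ∩ Bob: 10:30–11:00, 16:30–17:00.
Restricted to 11:45–17:30: 16:30–17:00.
Windows ≥ 30 min: 16:30–17:00.
Latest start in the last window 16:30–17:00 is 17:00 − 30 min = 16:30.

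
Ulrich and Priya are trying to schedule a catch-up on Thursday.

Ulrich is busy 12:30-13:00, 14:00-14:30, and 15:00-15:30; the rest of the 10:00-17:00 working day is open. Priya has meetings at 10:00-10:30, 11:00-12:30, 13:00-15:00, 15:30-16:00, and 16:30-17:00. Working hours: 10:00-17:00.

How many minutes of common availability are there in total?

Ulrich free within 10:00–17:00: 10:00–12:30, 13:00–14:00, 14:30–15:00, 15:30–17:00.
Priya free within 10:00–17:00: 10:30–11:00, 12:30–13:00, 15:00–15:30, 16:00–16:30.
Ulrich ∩ Priya: 10:30–11:00, 16:00–16:30.
Total common minutes: 30 + 30 = 60.

60 minutes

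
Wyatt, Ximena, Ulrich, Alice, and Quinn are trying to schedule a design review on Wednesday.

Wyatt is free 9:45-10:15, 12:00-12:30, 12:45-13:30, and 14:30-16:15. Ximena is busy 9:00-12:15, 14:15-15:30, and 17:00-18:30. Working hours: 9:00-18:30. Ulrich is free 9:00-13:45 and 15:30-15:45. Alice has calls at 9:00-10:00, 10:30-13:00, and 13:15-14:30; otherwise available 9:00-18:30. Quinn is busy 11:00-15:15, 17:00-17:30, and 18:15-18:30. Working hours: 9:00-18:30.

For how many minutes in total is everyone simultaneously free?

15 minutes

Ximena free within 09:00–18:30: 12:15–14:15, 15:30–17:00.
Alice free within 09:00–18:30: 10:00–10:30, 13:00–13:15, 14:30–18:30.
Quinn free within 09:00–18:30: 09:00–11:00, 15:15–17:00, 17:30–18:15.
Wyatt ∩ Ximena: 12:15–12:30, 12:45–13:30, 15:30–16:15.
Wyatt ∩ Ximena ∩ Ulrich: 12:15–12:30, 12:45–13:30, 15:30–15:45.
Wyatt ∩ Ximena ∩ Ulrich ∩ Alice: 13:00–13:15, 15:30–15:45.
Wyatt ∩ Ximena ∩ Ulrich ∩ Alice ∩ Quinn: 15:30–15:45.
Total common minutes: 15.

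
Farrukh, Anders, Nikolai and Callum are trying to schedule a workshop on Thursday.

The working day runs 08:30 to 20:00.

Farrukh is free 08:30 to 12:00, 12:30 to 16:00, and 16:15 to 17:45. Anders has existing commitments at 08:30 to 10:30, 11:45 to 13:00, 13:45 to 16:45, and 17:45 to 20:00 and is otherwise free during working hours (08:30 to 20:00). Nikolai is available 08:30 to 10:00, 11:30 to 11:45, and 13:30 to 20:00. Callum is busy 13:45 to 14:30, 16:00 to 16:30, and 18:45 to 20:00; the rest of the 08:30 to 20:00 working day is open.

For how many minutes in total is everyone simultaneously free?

90 minutes

Anders free within 08:30–20:00: 10:30–11:45, 13:00–13:45, 16:45–17:45.
Callum free within 08:30–20:00: 08:30–13:45, 14:30–16:00, 16:30–18:45.
Farrukh ∩ Anders: 10:30–11:45, 13:00–13:45, 16:45–17:45.
Farrukh ∩ Anders ∩ Nikolai: 11:30–11:45, 13:30–13:45, 16:45–17:45.
Farrukh ∩ Anders ∩ Nikolai ∩ Callum: 11:30–11:45, 13:30–13:45, 16:45–17:45.
Total common minutes: 15 + 15 + 60 = 90.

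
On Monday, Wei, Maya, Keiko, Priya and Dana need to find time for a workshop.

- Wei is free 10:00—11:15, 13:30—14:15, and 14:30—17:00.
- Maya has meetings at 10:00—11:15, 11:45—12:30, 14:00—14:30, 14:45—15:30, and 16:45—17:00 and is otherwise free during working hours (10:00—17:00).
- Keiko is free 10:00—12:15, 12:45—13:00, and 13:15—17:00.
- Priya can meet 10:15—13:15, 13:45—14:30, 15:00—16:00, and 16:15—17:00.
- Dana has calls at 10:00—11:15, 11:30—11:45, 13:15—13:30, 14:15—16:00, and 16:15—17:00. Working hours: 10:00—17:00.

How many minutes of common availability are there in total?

15 minutes

Maya free within 10:00–17:00: 11:15–11:45, 12:30–14:00, 14:30–14:45, 15:30–16:45.
Dana free within 10:00–17:00: 11:15–11:30, 11:45–13:15, 13:30–14:15, 16:00–16:15.
Wei ∩ Maya: 13:30–14:00, 14:30–14:45, 15:30–16:45.
Wei ∩ Maya ∩ Keiko: 13:30–14:00, 14:30–14:45, 15:30–16:45.
Wei ∩ Maya ∩ Keiko ∩ Priya: 13:45–14:00, 15:30–16:00, 16:15–16:45.
Wei ∩ Maya ∩ Keiko ∩ Priya ∩ Dana: 13:45–14:00.
Total common minutes: 15.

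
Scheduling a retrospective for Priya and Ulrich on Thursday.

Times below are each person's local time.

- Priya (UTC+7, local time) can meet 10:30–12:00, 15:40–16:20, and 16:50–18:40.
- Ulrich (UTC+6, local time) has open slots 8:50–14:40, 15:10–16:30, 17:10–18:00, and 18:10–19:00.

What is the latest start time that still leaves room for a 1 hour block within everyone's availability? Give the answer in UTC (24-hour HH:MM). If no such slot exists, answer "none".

04:00

Priya → UTC: 03:30–05:00, 08:40–09:20, 09:50–11:40.
Ulrich → UTC: 02:50–08:40, 09:10–10:30, 11:10–12:00, 12:10–13:00.
Priya ∩ Ulrich: 03:30–05:00, 09:10–09:20, 09:50–10:30, 11:10–11:40.
Windows ≥ 60 min: 03:30–05:00.
Latest start in the last window 03:30–05:00 is 05:00 − 60 min = 04:00.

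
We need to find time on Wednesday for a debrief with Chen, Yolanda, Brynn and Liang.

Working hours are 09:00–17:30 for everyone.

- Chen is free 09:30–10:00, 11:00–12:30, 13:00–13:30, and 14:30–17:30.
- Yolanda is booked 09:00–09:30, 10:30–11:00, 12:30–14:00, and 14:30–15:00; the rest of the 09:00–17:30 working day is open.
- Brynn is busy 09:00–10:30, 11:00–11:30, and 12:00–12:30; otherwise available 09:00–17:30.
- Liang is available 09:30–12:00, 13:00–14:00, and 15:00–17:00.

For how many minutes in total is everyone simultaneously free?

150 minutes

Yolanda free within 09:00–17:30: 09:30–10:30, 11:00–12:30, 14:00–14:30, 15:00–17:30.
Brynn free within 09:00–17:30: 10:30–11:00, 11:30–12:00, 12:30–17:30.
Chen ∩ Yolanda: 09:30–10:00, 11:00–12:30, 15:00–17:30.
Chen ∩ Yolanda ∩ Brynn: 11:30–12:00, 15:00–17:30.
Chen ∩ Yolanda ∩ Brynn ∩ Liang: 11:30–12:00, 15:00–17:00.
Total common minutes: 30 + 120 = 150.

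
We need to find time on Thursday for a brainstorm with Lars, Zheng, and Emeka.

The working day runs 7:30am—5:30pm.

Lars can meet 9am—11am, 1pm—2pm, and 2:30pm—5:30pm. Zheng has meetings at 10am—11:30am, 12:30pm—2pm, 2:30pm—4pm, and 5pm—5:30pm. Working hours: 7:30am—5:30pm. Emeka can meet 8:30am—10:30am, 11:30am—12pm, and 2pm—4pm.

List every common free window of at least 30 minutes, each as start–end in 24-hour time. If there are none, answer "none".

Zheng free within 07:30–17:30: 07:30–10:00, 11:30–12:30, 14:00–14:30, 16:00–17:00.
Lars ∩ Zheng: 09:00–10:00, 16:00–17:00.
Lars ∩ Zheng ∩ Emeka: 09:00–10:00.
Windows ≥ 30 min: 09:00–10:00.

09:00–10:00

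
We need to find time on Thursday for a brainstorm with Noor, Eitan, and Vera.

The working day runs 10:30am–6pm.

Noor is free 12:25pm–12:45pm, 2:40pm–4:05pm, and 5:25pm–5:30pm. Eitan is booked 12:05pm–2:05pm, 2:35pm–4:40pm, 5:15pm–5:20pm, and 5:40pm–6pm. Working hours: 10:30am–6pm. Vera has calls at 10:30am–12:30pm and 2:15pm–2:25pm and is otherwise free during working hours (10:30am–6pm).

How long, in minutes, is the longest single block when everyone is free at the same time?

Eitan free within 10:30–18:00: 10:30–12:05, 14:05–14:35, 16:40–17:15, 17:20–17:40.
Vera free within 10:30–18:00: 12:30–14:15, 14:25–18:00.
Noor ∩ Eitan: 17:25–17:30.
Noor ∩ Eitan ∩ Vera: 17:25–17:30.
Single common window of 5 minutes.

5 minutes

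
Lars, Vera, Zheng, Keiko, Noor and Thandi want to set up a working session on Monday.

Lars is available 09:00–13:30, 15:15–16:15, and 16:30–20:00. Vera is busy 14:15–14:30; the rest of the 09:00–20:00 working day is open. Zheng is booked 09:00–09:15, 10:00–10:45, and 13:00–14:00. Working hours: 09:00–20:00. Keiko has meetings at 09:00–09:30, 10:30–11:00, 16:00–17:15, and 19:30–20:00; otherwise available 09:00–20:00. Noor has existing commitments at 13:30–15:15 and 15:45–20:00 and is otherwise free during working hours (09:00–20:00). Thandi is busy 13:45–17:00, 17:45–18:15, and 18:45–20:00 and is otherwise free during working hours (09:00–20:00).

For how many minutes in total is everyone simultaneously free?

Vera free within 09:00–20:00: 09:00–14:15, 14:30–20:00.
Zheng free within 09:00–20:00: 09:15–10:00, 10:45–13:00, 14:00–20:00.
Keiko free within 09:00–20:00: 09:30–10:30, 11:00–16:00, 17:15–19:30.
Noor free within 09:00–20:00: 09:00–13:30, 15:15–15:45.
Thandi free within 09:00–20:00: 09:00–13:45, 17:00–17:45, 18:15–18:45.
Lars ∩ Vera: 09:00–13:30, 15:15–16:15, 16:30–20:00.
Lars ∩ Vera ∩ Zheng: 09:15–10:00, 10:45–13:00, 15:15–16:15, 16:30–20:00.
Lars ∩ Vera ∩ Zheng ∩ Keiko: 09:30–10:00, 11:00–13:00, 15:15–16:00, 17:15–19:30.
Lars ∩ Vera ∩ Zheng ∩ Keiko ∩ Noor: 09:30–10:00, 11:00–13:00, 15:15–15:45.
Lars ∩ Vera ∩ Zheng ∩ Keiko ∩ Noor ∩ Thandi: 09:30–10:00, 11:00–13:00.
Total common minutes: 30 + 120 = 150.

150 minutes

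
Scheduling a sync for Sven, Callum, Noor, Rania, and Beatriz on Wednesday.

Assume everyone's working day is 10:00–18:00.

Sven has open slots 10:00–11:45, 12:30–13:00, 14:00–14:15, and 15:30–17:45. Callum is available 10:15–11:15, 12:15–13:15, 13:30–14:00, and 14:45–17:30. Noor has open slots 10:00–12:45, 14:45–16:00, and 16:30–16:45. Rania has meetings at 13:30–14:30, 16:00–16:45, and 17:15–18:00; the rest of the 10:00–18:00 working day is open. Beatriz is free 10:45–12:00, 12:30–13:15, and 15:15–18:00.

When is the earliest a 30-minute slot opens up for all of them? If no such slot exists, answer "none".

Rania free within 10:00–18:00: 10:00–13:30, 14:30–16:00, 16:45–17:15.
Sven ∩ Callum: 10:15–11:15, 12:30–13:00, 15:30–17:30.
Sven ∩ Callum ∩ Noor: 10:15–11:15, 12:30–12:45, 15:30–16:00, 16:30–16:45.
Sven ∩ Callum ∩ Noor ∩ Rania: 10:15–11:15, 12:30–12:45, 15:30–16:00.
Sven ∩ Callum ∩ Noor ∩ Rania ∩ Beatriz: 10:45–11:15, 12:30–12:45, 15:30–16:00.
Windows ≥ 30 min: 10:45–11:15, 15:30–16:00.
Earliest such window starts at 10:45.

10:45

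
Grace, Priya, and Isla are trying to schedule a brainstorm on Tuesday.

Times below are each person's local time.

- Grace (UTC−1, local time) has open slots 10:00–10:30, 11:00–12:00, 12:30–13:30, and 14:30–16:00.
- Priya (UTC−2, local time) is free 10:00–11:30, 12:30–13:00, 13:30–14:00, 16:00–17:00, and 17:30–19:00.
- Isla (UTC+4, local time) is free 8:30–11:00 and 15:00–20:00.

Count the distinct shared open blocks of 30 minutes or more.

2

Grace → UTC: 11:00–11:30, 12:00–13:00, 13:30–14:30, 15:30–17:00.
Priya → UTC: 12:00–13:30, 14:30–15:00, 15:30–16:00, 18:00–19:00, 19:30–21:00.
Isla → UTC: 04:30–07:00, 11:00–16:00.
Grace ∩ Priya: 12:00–13:00, 15:30–16:00.
Grace ∩ Priya ∩ Isla: 12:00–13:00, 15:30–16:00.
Windows ≥ 30 min: 12:00–13:00, 15:30–16:00.
That's 2 windows.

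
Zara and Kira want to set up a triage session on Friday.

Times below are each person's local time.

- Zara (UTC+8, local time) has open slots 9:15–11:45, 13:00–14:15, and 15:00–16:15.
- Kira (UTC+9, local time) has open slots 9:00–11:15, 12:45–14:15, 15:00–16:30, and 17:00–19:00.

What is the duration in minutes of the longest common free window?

Zara → UTC: 01:15–03:45, 05:00–06:15, 07:00–08:15.
Kira → UTC: 00:00–02:15, 03:45–05:15, 06:00–07:30, 08:00–10:00.
Zara ∩ Kira: 01:15–02:15, 05:00–05:15, 06:00–06:15, 07:00–07:30, 08:00–08:15.
Common window lengths: 60, 15, 15, 30, 15 min; longest is 60.

60 minutes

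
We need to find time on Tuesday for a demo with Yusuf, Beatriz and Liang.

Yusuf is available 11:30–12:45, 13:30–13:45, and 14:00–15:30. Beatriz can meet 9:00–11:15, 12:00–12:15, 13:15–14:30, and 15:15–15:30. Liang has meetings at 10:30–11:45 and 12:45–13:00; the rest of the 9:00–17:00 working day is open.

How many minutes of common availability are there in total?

75 minutes

Liang free within 09:00–17:00: 09:00–10:30, 11:45–12:45, 13:00–17:00.
Yusuf ∩ Beatriz: 12:00–12:15, 13:30–13:45, 14:00–14:30, 15:15–15:30.
Yusuf ∩ Beatriz ∩ Liang: 12:00–12:15, 13:30–13:45, 14:00–14:30, 15:15–15:30.
Total common minutes: 15 + 15 + 30 + 15 = 75.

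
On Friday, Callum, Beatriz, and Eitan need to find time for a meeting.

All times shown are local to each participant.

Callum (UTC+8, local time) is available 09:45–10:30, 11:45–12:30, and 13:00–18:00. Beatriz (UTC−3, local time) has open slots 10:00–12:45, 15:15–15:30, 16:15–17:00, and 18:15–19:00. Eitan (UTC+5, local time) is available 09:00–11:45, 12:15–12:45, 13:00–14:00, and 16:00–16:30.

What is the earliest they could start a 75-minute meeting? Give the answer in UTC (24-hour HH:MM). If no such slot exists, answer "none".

none

Callum → UTC: 01:45–02:30, 03:45–04:30, 05:00–10:00.
Beatriz → UTC: 13:00–15:45, 18:15–18:30, 19:15–20:00, 21:15–22:00.
Eitan → UTC: 04:00–06:45, 07:15–07:45, 08:00–09:00, 11:00–11:30.
Callum ∩ Beatriz: (none).
Callum ∩ Beatriz ∩ Eitan: (none).
Windows ≥ 75 min: (none).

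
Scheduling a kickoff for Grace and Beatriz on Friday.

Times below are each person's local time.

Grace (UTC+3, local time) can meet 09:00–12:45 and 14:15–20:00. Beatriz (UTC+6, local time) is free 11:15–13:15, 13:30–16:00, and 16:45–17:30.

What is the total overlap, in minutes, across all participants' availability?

Grace → UTC: 06:00–09:45, 11:15–17:00.
Beatriz → UTC: 05:15–07:15, 07:30–10:00, 10:45–11:30.
Grace ∩ Beatriz: 06:00–07:15, 07:30–09:45, 11:15–11:30.
Total common minutes: 75 + 135 + 15 = 225.

225 minutes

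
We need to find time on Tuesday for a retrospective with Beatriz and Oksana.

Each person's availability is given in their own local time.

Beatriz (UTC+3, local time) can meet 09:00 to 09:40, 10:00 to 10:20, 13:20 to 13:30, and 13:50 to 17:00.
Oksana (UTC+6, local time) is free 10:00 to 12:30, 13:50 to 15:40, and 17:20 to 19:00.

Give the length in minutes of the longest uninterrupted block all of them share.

100 minutes

Beatriz → UTC: 06:00–06:40, 07:00–07:20, 10:20–10:30, 10:50–14:00.
Oksana → UTC: 04:00–06:30, 07:50–09:40, 11:20–13:00.
Beatriz ∩ Oksana: 06:00–06:30, 11:20–13:00.
Common window lengths: 30, 100 min; longest is 100.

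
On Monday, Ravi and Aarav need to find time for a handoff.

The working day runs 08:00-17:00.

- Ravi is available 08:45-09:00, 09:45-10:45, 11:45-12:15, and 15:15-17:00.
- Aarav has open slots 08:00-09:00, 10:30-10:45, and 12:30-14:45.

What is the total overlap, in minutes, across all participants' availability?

30 minutes

Ravi ∩ Aarav: 08:45–09:00, 10:30–10:45.
Total common minutes: 15 + 15 = 30.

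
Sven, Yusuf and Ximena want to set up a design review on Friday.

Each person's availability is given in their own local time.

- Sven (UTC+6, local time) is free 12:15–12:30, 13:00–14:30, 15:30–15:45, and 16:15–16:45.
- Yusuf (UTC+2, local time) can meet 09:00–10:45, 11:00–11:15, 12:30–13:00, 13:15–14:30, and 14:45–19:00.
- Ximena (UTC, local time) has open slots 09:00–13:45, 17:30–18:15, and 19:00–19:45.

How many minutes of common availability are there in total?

Sven → UTC: 06:15–06:30, 07:00–08:30, 09:30–09:45, 10:15–10:45.
Yusuf → UTC: 07:00–08:45, 09:00–09:15, 10:30–11:00, 11:15–12:30, 12:45–17:00.
Ximena → UTC: 09:00–13:45, 17:30–18:15, 19:00–19:45.
Sven ∩ Yusuf: 07:00–08:30, 10:30–10:45.
Sven ∩ Yusuf ∩ Ximena: 10:30–10:45.
Total common minutes: 15.

15 minutes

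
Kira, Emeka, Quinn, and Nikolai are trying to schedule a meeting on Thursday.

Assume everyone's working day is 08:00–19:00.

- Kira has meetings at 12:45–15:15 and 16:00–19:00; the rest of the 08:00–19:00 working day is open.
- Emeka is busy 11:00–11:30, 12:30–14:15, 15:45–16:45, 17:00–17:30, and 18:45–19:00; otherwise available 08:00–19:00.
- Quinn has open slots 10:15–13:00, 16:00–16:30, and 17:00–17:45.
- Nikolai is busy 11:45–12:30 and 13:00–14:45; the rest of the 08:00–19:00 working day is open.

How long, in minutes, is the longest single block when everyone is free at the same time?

45 minutes

Kira free within 08:00–19:00: 08:00–12:45, 15:15–16:00.
Emeka free within 08:00–19:00: 08:00–11:00, 11:30–12:30, 14:15–15:45, 16:45–17:00, 17:30–18:45.
Nikolai free within 08:00–19:00: 08:00–11:45, 12:30–13:00, 14:45–19:00.
Kira ∩ Emeka: 08:00–11:00, 11:30–12:30, 15:15–15:45.
Kira ∩ Emeka ∩ Quinn: 10:15–11:00, 11:30–12:30.
Kira ∩ Emeka ∩ Quinn ∩ Nikolai: 10:15–11:00, 11:30–11:45.
Common window lengths: 45, 15 min; longest is 45.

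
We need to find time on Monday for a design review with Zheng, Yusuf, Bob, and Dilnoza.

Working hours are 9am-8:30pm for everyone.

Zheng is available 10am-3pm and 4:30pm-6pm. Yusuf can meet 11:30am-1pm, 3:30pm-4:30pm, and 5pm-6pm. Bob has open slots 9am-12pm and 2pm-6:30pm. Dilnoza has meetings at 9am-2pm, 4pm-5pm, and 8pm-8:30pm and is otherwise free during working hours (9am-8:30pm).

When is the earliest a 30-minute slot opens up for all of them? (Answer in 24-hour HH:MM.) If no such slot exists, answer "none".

Dilnoza free within 09:00–20:30: 14:00–16:00, 17:00–20:00.
Zheng ∩ Yusuf: 11:30–13:00, 17:00–18:00.
Zheng ∩ Yusuf ∩ Bob: 11:30–12:00, 17:00–18:00.
Zheng ∩ Yusuf ∩ Bob ∩ Dilnoza: 17:00–18:00.
Windows ≥ 30 min: 17:00–18:00.
Earliest such window starts at 17:00.

17:00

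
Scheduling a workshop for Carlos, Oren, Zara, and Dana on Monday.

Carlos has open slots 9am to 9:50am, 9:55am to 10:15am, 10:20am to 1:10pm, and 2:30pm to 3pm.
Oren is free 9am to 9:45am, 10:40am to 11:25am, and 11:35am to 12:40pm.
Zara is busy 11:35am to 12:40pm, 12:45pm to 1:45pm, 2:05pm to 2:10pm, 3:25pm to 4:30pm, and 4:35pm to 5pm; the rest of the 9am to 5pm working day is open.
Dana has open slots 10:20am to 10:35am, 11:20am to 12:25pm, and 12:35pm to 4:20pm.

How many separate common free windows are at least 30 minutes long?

0

Zara free within 09:00–17:00: 09:00–11:35, 12:40–12:45, 13:45–14:05, 14:10–15:25, 16:30–16:35.
Carlos ∩ Oren: 09:00–09:45, 10:40–11:25, 11:35–12:40.
Carlos ∩ Oren ∩ Zara: 09:00–09:45, 10:40–11:25.
Carlos ∩ Oren ∩ Zara ∩ Dana: 11:20–11:25.
Windows ≥ 30 min: (none).
That's 0 windows.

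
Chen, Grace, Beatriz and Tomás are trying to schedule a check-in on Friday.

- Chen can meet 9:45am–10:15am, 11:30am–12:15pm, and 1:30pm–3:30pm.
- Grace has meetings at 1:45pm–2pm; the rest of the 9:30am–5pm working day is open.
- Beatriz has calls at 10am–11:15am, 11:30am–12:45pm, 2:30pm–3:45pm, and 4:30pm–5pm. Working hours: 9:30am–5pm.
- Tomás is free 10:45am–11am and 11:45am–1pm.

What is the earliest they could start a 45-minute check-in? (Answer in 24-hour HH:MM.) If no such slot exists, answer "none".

Grace free within 09:30–17:00: 09:30–13:45, 14:00–17:00.
Beatriz free within 09:30–17:00: 09:30–10:00, 11:15–11:30, 12:45–14:30, 15:45–16:30.
Chen ∩ Grace: 09:45–10:15, 11:30–12:15, 13:30–13:45, 14:00–15:30.
Chen ∩ Grace ∩ Beatriz: 09:45–10:00, 13:30–13:45, 14:00–14:30.
Chen ∩ Grace ∩ Beatriz ∩ Tomás: (none).
Windows ≥ 45 min: (none).

none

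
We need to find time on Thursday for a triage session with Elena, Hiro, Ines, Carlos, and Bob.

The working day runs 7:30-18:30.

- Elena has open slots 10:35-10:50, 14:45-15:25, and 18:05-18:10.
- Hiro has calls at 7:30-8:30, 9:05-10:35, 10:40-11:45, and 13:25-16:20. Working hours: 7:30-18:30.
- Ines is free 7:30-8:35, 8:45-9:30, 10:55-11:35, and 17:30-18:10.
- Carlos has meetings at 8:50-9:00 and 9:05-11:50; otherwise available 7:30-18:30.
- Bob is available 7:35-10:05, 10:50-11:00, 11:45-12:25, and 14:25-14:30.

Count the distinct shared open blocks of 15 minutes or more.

Hiro free within 07:30–18:30: 08:30–09:05, 10:35–10:40, 11:45–13:25, 16:20–18:30.
Carlos free within 07:30–18:30: 07:30–08:50, 09:00–09:05, 11:50–18:30.
Elena ∩ Hiro: 10:35–10:40, 18:05–18:10.
Elena ∩ Hiro ∩ Ines: 18:05–18:10.
Elena ∩ Hiro ∩ Ines ∩ Carlos: 18:05–18:10.
Elena ∩ Hiro ∩ Ines ∩ Carlos ∩ Bob: (none).
Windows ≥ 15 min: (none).
That's 0 windows.

0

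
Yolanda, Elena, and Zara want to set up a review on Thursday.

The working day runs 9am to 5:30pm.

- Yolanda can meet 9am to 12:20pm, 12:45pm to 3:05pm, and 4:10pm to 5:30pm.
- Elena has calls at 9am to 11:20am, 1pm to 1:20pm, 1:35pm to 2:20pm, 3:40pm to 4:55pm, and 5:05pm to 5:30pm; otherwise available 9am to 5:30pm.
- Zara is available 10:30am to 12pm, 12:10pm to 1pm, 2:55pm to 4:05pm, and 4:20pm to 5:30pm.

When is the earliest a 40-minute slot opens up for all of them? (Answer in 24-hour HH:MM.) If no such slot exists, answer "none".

11:20

Elena free within 09:00–17:30: 11:20–13:00, 13:20–13:35, 14:20–15:40, 16:55–17:05.
Yolanda ∩ Elena: 11:20–12:20, 12:45–13:00, 13:20–13:35, 14:20–15:05, 16:55–17:05.
Yolanda ∩ Elena ∩ Zara: 11:20–12:00, 12:10–12:20, 12:45–13:00, 14:55–15:05, 16:55–17:05.
Windows ≥ 40 min: 11:20–12:00.
Earliest such window starts at 11:20.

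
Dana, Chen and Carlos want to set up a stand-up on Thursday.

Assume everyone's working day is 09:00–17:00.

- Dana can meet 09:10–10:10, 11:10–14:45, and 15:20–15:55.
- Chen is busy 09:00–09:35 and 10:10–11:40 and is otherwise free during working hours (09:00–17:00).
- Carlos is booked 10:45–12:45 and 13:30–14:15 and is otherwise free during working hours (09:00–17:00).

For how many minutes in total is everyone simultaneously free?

145 minutes

Chen free within 09:00–17:00: 09:35–10:10, 11:40–17:00.
Carlos free within 09:00–17:00: 09:00–10:45, 12:45–13:30, 14:15–17:00.
Dana ∩ Chen: 09:35–10:10, 11:40–14:45, 15:20–15:55.
Dana ∩ Chen ∩ Carlos: 09:35–10:10, 12:45–13:30, 14:15–14:45, 15:20–15:55.
Total common minutes: 35 + 45 + 30 + 35 = 145.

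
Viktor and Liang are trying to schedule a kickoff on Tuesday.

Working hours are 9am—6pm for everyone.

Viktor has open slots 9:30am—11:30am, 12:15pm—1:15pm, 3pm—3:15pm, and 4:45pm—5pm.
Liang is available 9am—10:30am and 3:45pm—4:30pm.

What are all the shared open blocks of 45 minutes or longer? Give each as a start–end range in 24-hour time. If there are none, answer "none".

09:30–10:30

Viktor ∩ Liang: 09:30–10:30.
Windows ≥ 45 min: 09:30–10:30.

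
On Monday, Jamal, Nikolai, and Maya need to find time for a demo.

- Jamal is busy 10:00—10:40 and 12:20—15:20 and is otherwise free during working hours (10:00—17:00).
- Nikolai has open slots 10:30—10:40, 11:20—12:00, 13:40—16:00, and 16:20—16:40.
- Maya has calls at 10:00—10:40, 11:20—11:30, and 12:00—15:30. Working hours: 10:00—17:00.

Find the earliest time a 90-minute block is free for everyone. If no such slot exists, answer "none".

Jamal free within 10:00–17:00: 10:40–12:20, 15:20–17:00.
Maya free within 10:00–17:00: 10:40–11:20, 11:30–12:00, 15:30–17:00.
Jamal ∩ Nikolai: 11:20–12:00, 15:20–16:00, 16:20–16:40.
Jamal ∩ Nikolai ∩ Maya: 11:30–12:00, 15:30–16:00, 16:20–16:40.
Windows ≥ 90 min: (none).

none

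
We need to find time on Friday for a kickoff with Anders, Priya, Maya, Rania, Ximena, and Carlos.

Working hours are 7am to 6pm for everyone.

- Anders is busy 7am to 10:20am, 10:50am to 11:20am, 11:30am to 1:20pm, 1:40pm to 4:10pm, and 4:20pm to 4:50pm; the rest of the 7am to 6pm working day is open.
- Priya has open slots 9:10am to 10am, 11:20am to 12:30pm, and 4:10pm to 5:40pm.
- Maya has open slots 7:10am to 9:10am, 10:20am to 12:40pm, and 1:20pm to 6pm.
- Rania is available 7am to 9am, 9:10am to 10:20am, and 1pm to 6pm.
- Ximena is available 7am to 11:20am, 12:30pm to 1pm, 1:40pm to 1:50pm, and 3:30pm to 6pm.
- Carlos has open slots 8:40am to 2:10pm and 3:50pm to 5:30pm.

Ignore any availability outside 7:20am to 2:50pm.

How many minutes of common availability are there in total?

Anders free within 07:00–18:00: 10:20–10:50, 11:20–11:30, 13:20–13:40, 16:10–16:20, 16:50–18:00.
Anders ∩ Priya: 11:20–11:30, 16:10–16:20, 16:50–17:40.
Anders ∩ Priya ∩ Maya: 11:20–11:30, 16:10–16:20, 16:50–17:40.
Anders ∩ Priya ∩ Maya ∩ Rania: 16:10–16:20, 16:50–17:40.
Anders ∩ Priya ∩ Maya ∩ Rania ∩ Ximena: 16:10–16:20, 16:50–17:40.
Anders ∩ Priya ∩ Maya ∩ Rania ∩ Ximena ∩ Carlos: 16:10–16:20, 16:50–17:30.
Restricted to 07:20–14:50: (none).
Total common minutes: 0.

0 minutes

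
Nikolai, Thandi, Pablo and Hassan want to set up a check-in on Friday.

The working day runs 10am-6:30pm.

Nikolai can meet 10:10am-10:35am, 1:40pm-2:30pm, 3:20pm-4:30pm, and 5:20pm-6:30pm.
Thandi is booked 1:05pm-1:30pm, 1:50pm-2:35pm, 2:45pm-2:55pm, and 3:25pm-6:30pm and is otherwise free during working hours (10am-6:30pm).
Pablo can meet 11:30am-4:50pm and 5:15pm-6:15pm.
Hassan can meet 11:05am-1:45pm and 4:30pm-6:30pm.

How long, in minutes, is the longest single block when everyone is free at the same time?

5 minutes

Thandi free within 10:00–18:30: 10:00–13:05, 13:30–13:50, 14:35–14:45, 14:55–15:25.
Nikolai ∩ Thandi: 10:10–10:35, 13:40–13:50, 15:20–15:25.
Nikolai ∩ Thandi ∩ Pablo: 13:40–13:50, 15:20–15:25.
Nikolai ∩ Thandi ∩ Pablo ∩ Hassan: 13:40–13:45.
Single common window of 5 minutes.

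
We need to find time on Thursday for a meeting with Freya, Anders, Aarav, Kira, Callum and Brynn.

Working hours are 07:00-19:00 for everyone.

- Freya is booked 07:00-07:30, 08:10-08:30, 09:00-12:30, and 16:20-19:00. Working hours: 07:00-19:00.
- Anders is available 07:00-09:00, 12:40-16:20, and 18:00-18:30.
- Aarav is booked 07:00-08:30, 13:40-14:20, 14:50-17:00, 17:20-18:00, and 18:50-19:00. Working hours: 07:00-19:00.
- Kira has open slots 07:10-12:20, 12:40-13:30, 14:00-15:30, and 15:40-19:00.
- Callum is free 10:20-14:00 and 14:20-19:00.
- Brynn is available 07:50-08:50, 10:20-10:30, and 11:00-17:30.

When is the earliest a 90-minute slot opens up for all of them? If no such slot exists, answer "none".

none

Freya free within 07:00–19:00: 07:30–08:10, 08:30–09:00, 12:30–16:20.
Aarav free within 07:00–19:00: 08:30–13:40, 14:20–14:50, 17:00–17:20, 18:00–18:50.
Freya ∩ Anders: 07:30–08:10, 08:30–09:00, 12:40–16:20.
Freya ∩ Anders ∩ Aarav: 08:30–09:00, 12:40–13:40, 14:20–14:50.
Freya ∩ Anders ∩ Aarav ∩ Kira: 08:30–09:00, 12:40–13:30, 14:20–14:50.
Freya ∩ Anders ∩ Aarav ∩ Kira ∩ Callum: 12:40–13:30, 14:20–14:50.
Freya ∩ Anders ∩ Aarav ∩ Kira ∩ Callum ∩ Brynn: 12:40–13:30, 14:20–14:50.
Windows ≥ 90 min: (none).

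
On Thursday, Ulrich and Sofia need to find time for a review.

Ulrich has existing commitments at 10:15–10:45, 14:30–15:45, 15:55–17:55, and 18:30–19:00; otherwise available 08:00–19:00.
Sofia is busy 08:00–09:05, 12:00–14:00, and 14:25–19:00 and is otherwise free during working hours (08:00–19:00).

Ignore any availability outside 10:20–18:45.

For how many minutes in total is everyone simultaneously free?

Ulrich free within 08:00–19:00: 08:00–10:15, 10:45–14:30, 15:45–15:55, 17:55–18:30.
Sofia free within 08:00–19:00: 09:05–12:00, 14:00–14:25.
Ulrich ∩ Sofia: 09:05–10:15, 10:45–12:00, 14:00–14:25.
Restricted to 10:20–18:45: 10:45–12:00, 14:00–14:25.
Total common minutes: 75 + 25 = 100.

100 minutes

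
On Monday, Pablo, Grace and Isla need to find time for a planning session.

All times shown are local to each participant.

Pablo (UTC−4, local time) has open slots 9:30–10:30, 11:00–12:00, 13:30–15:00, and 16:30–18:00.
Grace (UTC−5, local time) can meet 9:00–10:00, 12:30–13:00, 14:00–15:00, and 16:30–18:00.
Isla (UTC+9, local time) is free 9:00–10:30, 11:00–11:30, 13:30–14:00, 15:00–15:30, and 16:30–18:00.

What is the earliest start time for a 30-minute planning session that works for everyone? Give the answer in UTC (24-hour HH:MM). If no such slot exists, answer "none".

none

Pablo → UTC: 13:30–14:30, 15:00–16:00, 17:30–19:00, 20:30–22:00.
Grace → UTC: 14:00–15:00, 17:30–18:00, 19:00–20:00, 21:30–23:00.
Isla → UTC: 00:00–01:30, 02:00–02:30, 04:30–05:00, 06:00–06:30, 07:30–09:00.
Pablo ∩ Grace: 14:00–14:30, 17:30–18:00, 21:30–22:00.
Pablo ∩ Grace ∩ Isla: (none).
Windows ≥ 30 min: (none).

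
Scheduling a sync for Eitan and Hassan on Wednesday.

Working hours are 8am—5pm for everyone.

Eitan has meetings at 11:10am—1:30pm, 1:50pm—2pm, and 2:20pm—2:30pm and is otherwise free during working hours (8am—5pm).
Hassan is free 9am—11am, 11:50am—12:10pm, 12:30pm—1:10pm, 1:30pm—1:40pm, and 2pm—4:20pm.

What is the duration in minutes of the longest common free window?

120 minutes

Eitan free within 08:00–17:00: 08:00–11:10, 13:30–13:50, 14:00–14:20, 14:30–17:00.
Eitan ∩ Hassan: 09:00–11:00, 13:30–13:40, 14:00–14:20, 14:30–16:20.
Common window lengths: 120, 10, 20, 110 min; longest is 120.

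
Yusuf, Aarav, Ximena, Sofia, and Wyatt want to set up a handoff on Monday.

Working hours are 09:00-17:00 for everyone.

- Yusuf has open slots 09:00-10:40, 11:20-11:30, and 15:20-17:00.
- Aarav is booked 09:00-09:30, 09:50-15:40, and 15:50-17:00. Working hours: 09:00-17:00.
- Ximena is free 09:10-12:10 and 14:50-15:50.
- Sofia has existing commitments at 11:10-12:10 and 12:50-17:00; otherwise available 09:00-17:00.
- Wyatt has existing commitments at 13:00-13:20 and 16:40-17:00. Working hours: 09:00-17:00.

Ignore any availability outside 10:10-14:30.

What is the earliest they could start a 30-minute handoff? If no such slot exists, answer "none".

none

Aarav free within 09:00–17:00: 09:30–09:50, 15:40–15:50.
Sofia free within 09:00–17:00: 09:00–11:10, 12:10–12:50.
Wyatt free within 09:00–17:00: 09:00–13:00, 13:20–16:40.
Yusuf ∩ Aarav: 09:30–09:50, 15:40–15:50.
Yusuf ∩ Aarav ∩ Ximena: 09:30–09:50, 15:40–15:50.
Yusuf ∩ Aarav ∩ Ximena ∩ Sofia: 09:30–09:50.
Yusuf ∩ Aarav ∩ Ximena ∩ Sofia ∩ Wyatt: 09:30–09:50.
Restricted to 10:10–14:30: (none).
Windows ≥ 30 min: (none).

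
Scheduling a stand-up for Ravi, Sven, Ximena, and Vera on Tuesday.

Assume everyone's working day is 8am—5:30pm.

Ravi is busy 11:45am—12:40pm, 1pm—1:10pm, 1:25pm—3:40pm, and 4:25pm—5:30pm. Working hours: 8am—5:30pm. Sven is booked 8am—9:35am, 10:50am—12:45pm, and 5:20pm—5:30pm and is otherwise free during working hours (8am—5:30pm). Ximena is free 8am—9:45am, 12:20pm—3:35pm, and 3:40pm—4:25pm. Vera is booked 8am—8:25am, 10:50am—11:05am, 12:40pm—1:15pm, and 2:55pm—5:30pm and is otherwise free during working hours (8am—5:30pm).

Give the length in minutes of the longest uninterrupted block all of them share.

Ravi free within 08:00–17:30: 08:00–11:45, 12:40–13:00, 13:10–13:25, 15:40–16:25.
Sven free within 08:00–17:30: 09:35–10:50, 12:45–17:20.
Vera free within 08:00–17:30: 08:25–10:50, 11:05–12:40, 13:15–14:55.
Ravi ∩ Sven: 09:35–10:50, 12:45–13:00, 13:10–13:25, 15:40–16:25.
Ravi ∩ Sven ∩ Ximena: 09:35–09:45, 12:45–13:00, 13:10–13:25, 15:40–16:25.
Ravi ∩ Sven ∩ Ximena ∩ Vera: 09:35–09:45, 13:15–13:25.
Common window lengths: 10, 10 min; longest is 10.

10 minutes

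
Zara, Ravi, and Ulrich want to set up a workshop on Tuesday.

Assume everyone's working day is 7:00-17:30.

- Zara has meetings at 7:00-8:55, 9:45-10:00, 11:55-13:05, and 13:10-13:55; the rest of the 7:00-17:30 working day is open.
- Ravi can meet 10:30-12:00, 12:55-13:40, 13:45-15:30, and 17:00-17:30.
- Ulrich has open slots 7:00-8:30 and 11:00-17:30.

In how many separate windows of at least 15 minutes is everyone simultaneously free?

3

Zara free within 07:00–17:30: 08:55–09:45, 10:00–11:55, 13:05–13:10, 13:55–17:30.
Zara ∩ Ravi: 10:30–11:55, 13:05–13:10, 13:55–15:30, 17:00–17:30.
Zara ∩ Ravi ∩ Ulrich: 11:00–11:55, 13:05–13:10, 13:55–15:30, 17:00–17:30.
Windows ≥ 15 min: 11:00–11:55, 13:55–15:30, 17:00–17:30.
That's 3 windows.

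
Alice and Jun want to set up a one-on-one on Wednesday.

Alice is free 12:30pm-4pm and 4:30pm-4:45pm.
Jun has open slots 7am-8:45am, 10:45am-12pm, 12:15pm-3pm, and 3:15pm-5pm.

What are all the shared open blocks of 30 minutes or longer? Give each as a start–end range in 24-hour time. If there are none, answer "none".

12:30–15:00, 15:15–16:00

Alice ∩ Jun: 12:30–15:00, 15:15–16:00, 16:30–16:45.
Windows ≥ 30 min: 12:30–15:00, 15:15–16:00.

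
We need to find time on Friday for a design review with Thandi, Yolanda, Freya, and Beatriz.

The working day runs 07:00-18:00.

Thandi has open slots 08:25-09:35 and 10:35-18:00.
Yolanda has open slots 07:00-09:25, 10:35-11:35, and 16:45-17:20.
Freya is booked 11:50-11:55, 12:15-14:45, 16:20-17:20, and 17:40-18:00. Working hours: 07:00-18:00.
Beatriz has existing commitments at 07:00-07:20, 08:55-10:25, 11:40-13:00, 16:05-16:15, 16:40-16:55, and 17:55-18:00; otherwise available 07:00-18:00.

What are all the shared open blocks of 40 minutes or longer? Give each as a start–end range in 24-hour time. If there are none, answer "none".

10:35–11:35

Freya free within 07:00–18:00: 07:00–11:50, 11:55–12:15, 14:45–16:20, 17:20–17:40.
Beatriz free within 07:00–18:00: 07:20–08:55, 10:25–11:40, 13:00–16:05, 16:15–16:40, 16:55–17:55.
Thandi ∩ Yolanda: 08:25–09:25, 10:35–11:35, 16:45–17:20.
Thandi ∩ Yolanda ∩ Freya: 08:25–09:25, 10:35–11:35.
Thandi ∩ Yolanda ∩ Freya ∩ Beatriz: 08:25–08:55, 10:35–11:35.
Windows ≥ 40 min: 10:35–11:35.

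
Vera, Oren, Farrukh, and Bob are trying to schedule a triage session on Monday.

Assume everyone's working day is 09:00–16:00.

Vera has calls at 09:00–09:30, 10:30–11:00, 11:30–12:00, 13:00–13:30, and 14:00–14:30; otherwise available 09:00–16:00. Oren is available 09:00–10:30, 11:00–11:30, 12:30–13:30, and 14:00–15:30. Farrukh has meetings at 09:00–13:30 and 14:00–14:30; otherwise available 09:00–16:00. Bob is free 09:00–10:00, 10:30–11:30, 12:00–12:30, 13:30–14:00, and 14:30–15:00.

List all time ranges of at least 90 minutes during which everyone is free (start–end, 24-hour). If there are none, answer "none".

Vera free within 09:00–16:00: 09:30–10:30, 11:00–11:30, 12:00–13:00, 13:30–14:00, 14:30–16:00.
Farrukh free within 09:00–16:00: 13:30–14:00, 14:30–16:00.
Vera ∩ Oren: 09:30–10:30, 11:00–11:30, 12:30–13:00, 14:30–15:30.
Vera ∩ Oren ∩ Farrukh: 14:30–15:30.
Vera ∩ Oren ∩ Farrukh ∩ Bob: 14:30–15:00.
Windows ≥ 90 min: (none).

none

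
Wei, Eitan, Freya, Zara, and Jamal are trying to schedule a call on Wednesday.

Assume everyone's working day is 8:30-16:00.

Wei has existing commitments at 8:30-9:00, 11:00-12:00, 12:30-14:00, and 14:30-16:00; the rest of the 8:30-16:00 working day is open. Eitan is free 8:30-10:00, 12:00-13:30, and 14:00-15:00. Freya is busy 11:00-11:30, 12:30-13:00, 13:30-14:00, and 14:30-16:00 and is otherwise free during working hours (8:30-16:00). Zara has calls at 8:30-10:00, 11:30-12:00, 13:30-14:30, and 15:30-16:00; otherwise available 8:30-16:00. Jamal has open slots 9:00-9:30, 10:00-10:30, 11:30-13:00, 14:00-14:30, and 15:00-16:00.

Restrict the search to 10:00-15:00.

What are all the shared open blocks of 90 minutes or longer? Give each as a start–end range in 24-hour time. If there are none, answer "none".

none

Wei free within 08:30–16:00: 09:00–11:00, 12:00–12:30, 14:00–14:30.
Freya free within 08:30–16:00: 08:30–11:00, 11:30–12:30, 13:00–13:30, 14:00–14:30.
Zara free within 08:30–16:00: 10:00–11:30, 12:00–13:30, 14:30–15:30.
Wei ∩ Eitan: 09:00–10:00, 12:00–12:30, 14:00–14:30.
Wei ∩ Eitan ∩ Freya: 09:00–10:00, 12:00–12:30, 14:00–14:30.
Wei ∩ Eitan ∩ Freya ∩ Zara: 12:00–12:30.
Wei ∩ Eitan ∩ Freya ∩ Zara ∩ Jamal: 12:00–12:30.
Restricted to 10:00–15:00: 12:00–12:30.
Windows ≥ 90 min: (none).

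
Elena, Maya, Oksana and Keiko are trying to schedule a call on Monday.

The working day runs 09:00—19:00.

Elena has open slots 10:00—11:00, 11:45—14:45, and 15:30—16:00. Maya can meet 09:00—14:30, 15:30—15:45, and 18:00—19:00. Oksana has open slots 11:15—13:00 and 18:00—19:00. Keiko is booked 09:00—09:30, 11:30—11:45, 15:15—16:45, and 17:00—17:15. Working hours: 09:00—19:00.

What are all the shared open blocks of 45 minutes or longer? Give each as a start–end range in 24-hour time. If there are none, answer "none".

Keiko free within 09:00–19:00: 09:30–11:30, 11:45–15:15, 16:45–17:00, 17:15–19:00.
Elena ∩ Maya: 10:00–11:00, 11:45–14:30, 15:30–15:45.
Elena ∩ Maya ∩ Oksana: 11:45–13:00.
Elena ∩ Maya ∩ Oksana ∩ Keiko: 11:45–13:00.
Windows ≥ 45 min: 11:45–13:00.

11:45–13:00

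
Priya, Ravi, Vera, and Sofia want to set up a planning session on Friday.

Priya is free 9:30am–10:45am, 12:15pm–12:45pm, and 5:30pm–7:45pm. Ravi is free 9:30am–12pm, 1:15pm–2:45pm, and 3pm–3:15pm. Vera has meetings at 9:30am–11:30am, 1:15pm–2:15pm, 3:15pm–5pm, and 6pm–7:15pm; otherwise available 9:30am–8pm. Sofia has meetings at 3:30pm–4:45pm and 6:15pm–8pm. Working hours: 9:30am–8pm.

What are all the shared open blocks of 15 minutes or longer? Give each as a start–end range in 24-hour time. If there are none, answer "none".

none

Vera free within 09:30–20:00: 11:30–13:15, 14:15–15:15, 17:00–18:00, 19:15–20:00.
Sofia free within 09:30–20:00: 09:30–15:30, 16:45–18:15.
Priya ∩ Ravi: 09:30–10:45.
Priya ∩ Ravi ∩ Vera: (none).
Priya ∩ Ravi ∩ Vera ∩ Sofia: (none).
Windows ≥ 15 min: (none).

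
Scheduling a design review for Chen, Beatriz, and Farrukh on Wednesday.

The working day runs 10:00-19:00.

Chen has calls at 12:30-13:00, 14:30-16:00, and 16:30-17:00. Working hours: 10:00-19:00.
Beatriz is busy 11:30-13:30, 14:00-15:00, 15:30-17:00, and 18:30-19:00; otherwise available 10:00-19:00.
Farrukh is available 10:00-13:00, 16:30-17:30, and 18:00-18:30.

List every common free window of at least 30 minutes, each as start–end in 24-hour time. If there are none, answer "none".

10:00–11:30, 17:00–17:30, 18:00–18:30

Chen free within 10:00–19:00: 10:00–12:30, 13:00–14:30, 16:00–16:30, 17:00–19:00.
Beatriz free within 10:00–19:00: 10:00–11:30, 13:30–14:00, 15:00–15:30, 17:00–18:30.
Chen ∩ Beatriz: 10:00–11:30, 13:30–14:00, 17:00–18:30.
Chen ∩ Beatriz ∩ Farrukh: 10:00–11:30, 17:00–17:30, 18:00–18:30.
Windows ≥ 30 min: 10:00–11:30, 17:00–17:30, 18:00–18:30.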